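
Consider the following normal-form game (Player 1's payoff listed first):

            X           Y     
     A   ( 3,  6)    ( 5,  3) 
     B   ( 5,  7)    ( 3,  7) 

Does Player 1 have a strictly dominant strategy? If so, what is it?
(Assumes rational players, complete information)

No strictly dominant strategy exists for Player 1

Work:
A strategy strictly dominates another if it gives a strictly higher payoff against every opponent action. Compare each pair of P1's strategies column-by-column:
  A vs B: [3 vs 5, 5 vs 3] → A does not strictly dominate B (column X: 3 ≤ 5)
  B vs A: [5 vs 3, 3 vs 5] → B does not strictly dominate A (column Y: 3 ≤ 5)
No single strategy strictly dominates all others → no strictly dominant strategy.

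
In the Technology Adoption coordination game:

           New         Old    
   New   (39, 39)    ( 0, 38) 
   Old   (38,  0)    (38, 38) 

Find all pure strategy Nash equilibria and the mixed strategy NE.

Pure NE: (New, New) and (Old, Old); Mixed NE: p = 0.9744, q = 0.9744

Work:
Check pure NE:
(New, New): (39, 39) - no unilateral deviation beneficial
(Old, Old): (38, 38) - no unilateral deviation beneficial
Mixed NE: P1 plays New with p = 0.9744, P2 plays New with q = 0.9744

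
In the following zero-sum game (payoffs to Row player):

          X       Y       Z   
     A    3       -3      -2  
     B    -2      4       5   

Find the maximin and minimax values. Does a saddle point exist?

Maximin = -2, Minimax = 3, Saddle: False

Work:
Row minimums: [-3, -2] → maximin = -2
Column maximums: [3, 4, 5] → minimax = 3
No saddle point (maximin ≠ minimax). Mixed strategy needed.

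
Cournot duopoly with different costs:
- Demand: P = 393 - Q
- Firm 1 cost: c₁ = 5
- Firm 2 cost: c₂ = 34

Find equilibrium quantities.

q₁* = 139.0, q₂* = 110.0

Work:
Reaction: q₁ = (393 - 5 - q₂)/2
Reaction: q₂ = (393 - 34 - q₁)/2
Solve simultaneously:
q₁* = (393 - 2×5 + 34)/3 = 139.0
q₂* = (393 - 2×34 + 5)/3 = 110.0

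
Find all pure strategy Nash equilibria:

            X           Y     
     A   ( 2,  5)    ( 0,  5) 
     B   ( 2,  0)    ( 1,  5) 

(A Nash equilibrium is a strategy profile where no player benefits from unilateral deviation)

Nash equilibrium: (A, X), (B, Y)

Work:
Best responses:
  P1 vs X: payoffs [2, 2] → best response A/B (payoff 2)
  P1 vs Y: payoffs [0, 1] → best response B (payoff 1)
  P2 vs A: payoffs [5, 5] → best response X/Y (payoff 5)
  P2 vs B: payoffs [0, 5] → best response Y (payoff 5)
Mutual best responses: (A,X), (B,Y) → Nash equilibria.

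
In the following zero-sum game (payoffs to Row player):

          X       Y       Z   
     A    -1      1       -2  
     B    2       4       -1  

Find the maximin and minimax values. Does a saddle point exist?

Maximin = -1, Minimax = -1, Saddle: True

Work:
Row minimums: [-2, -1] → maximin = -1
Column maximums: [2, 4, -1] → minimax = -1
Saddle point exists! Game value = -1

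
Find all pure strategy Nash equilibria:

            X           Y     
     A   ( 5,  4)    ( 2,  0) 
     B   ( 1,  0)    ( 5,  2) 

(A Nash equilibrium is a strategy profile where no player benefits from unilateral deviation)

Nash equilibrium: (A, X), (B, Y)

Work:
Best responses:
  P1 vs X: payoffs [5, 1] → best response A (payoff 5)
  P1 vs Y: payoffs [2, 5] → best response B (payoff 5)
  P2 vs A: payoffs [4, 0] → best response X (payoff 4)
  P2 vs B: payoffs [0, 2] → best response Y (payoff 2)
Mutual best responses: (A,X), (B,Y) → Nash equilibria.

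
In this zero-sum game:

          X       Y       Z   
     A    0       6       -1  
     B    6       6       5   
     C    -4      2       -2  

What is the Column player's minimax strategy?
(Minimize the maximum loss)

Column should play Z, value = 5

Work:
Column player minimizes Row's maximum payoff:
Column X: max payoff to Row = 6
Column Y: max payoff to Row = 6
Column Z: max payoff to Row = 5
Minimum is 5, achieved by column Z.
Minimax strategy: Z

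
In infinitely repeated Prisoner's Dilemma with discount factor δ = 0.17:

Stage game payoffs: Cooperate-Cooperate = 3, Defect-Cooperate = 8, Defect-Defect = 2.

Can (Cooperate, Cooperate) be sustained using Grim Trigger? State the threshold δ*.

δ* = 0.8333; since δ = 0.17 < 0.8333, cooperation cannot be sustained

Work:
For Grim Trigger:
Cooperate forever: 3/(1-δ)
Defect then punished: 8 + 2·δ/(1-δ)
Need: 3/(1-δ) ≥ 8 + 2·δ/(1-δ)
Solving: δ ≥ (T-R)/(T-P) = (8-3)/(8-2) = 0.8333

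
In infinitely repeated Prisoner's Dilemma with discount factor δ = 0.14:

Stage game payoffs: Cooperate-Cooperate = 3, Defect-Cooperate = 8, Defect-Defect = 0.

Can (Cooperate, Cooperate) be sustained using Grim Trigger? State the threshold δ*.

δ* = 0.625; since δ = 0.14 < 0.625, cooperation cannot be sustained

Work:
For Grim Trigger:
Cooperate forever: 3/(1-δ)
Defect then punished: 8 + 0·δ/(1-δ)
Need: 3/(1-δ) ≥ 8 + 0·δ/(1-δ)
Solving: δ ≥ (T-R)/(T-P) = (8-3)/(8-0) = 0.625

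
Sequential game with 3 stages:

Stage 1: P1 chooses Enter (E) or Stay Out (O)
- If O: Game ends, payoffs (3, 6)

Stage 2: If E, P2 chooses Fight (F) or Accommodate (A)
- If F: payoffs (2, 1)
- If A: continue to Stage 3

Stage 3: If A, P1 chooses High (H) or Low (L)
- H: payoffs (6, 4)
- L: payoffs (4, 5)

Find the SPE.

SPE: (E, A, H); Outcome (6, 4)

Work:
Stage 3: P1 chooses H (6 vs 4)
Stage 2: P2: F->1, A->4 (anticipating H). Choose A
Stage 1: P1: O->3, E->6 (anticipating A, H). Choose E
SPE path: E -> A -> H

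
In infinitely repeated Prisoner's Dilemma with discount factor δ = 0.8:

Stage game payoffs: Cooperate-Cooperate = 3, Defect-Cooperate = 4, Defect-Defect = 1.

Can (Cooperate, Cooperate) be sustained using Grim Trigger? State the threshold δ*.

δ* = 0.3333; since δ = 0.8 ≥ 0.3333, cooperation can be sustained

Work:
For Grim Trigger:
Cooperate forever: 3/(1-δ)
Defect then punished: 4 + 1·δ/(1-δ)
Need: 3/(1-δ) ≥ 4 + 1·δ/(1-δ)
Solving: δ ≥ (T-R)/(T-P) = (4-3)/(4-1) = 0.3333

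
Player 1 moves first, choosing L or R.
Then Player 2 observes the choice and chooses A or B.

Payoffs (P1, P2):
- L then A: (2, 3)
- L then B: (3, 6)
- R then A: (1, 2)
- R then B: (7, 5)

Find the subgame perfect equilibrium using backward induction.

P1 plays R, P2 plays B after L and B after R; Payoff (7, 5)

Work:
Backward induction:
After L: P2 chooses B → P1 gets 3
After R: P2 chooses B → P1 gets 7
P1 chooses R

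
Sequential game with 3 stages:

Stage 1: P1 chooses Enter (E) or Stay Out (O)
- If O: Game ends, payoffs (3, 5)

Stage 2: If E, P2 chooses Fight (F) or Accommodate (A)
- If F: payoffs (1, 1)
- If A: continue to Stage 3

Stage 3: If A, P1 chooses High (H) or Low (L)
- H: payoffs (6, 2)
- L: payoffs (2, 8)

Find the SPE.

SPE: (E, A, H); Outcome (6, 2)

Work:
Stage 3: P1 chooses H (6 vs 2)
Stage 2: P2: F->1, A->2 (anticipating H). Choose A
Stage 1: P1: O->3, E->6 (anticipating A, H). Choose E
SPE path: E -> A -> H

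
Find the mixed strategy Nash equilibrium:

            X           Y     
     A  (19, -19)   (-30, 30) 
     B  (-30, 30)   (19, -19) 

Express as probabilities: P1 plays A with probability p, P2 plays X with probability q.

p = 0.5, q = 0.5

Work:
Find probabilities that make opponent indifferent:
P2 chooses q to make P1 indifferent between A and B
P1 chooses p to make P2 indifferent between X and Y
Mixed NE: P1 plays (A: 0.5, B: 0.5), P2 plays (X: 0.5, Y: 0.5)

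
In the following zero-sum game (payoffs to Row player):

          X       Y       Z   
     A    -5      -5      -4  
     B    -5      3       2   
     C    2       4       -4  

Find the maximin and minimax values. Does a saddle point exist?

Maximin = -4, Minimax = 2, Saddle: False

Work:
Row minimums: [-5, -5, -4] → maximin = -4
Column maximums: [2, 4, 2] → minimax = 2
No saddle point (maximin ≠ minimax). Mixed strategy needed.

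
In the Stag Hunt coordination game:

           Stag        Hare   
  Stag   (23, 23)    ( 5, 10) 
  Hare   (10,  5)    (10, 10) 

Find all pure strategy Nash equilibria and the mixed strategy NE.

Pure NE: (Stag, Stag) and (Hare, Hare); Mixed NE: p = 0.2778, q = 0.2778

Work:
Check pure NE:
(Stag, Stag): (23, 23) - no unilateral deviation beneficial
(Hare, Hare): (10, 10) - no unilateral deviation beneficial
Mixed NE: P1 plays Stag with p = 0.2778, P2 plays Stag with q = 0.2778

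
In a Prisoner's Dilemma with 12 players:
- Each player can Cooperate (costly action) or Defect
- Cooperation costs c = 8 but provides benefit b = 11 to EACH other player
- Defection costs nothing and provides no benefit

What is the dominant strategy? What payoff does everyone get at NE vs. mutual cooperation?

Dominant: Defect; NE payoff = 0; Coop payoff = 113

Work:
Defect dominates (saves cost c = 8, benefit to others is external)
NE: All defect → everyone gets 0
If all cooperate: each receives (11)×11 - 8 = 113
Social dilemma: 113 > 0 but NE gives 0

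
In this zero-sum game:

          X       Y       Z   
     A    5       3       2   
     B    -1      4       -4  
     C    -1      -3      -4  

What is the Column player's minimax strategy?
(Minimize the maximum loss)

Column should play Z, value = 2

Work:
Column player minimizes Row's maximum payoff:
Column X: max payoff to Row = 5
Column Y: max payoff to Row = 4
Column Z: max payoff to Row = 2
Minimum is 2, achieved by column Z.
Minimax strategy: Z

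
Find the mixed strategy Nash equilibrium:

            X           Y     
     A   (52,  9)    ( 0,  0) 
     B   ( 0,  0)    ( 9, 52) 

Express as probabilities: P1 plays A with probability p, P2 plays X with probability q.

p = 0.8525, q = 0.1475

Work:
Find probabilities that make opponent indifferent:
P2 chooses q to make P1 indifferent between A and B
P1 chooses p to make P2 indifferent between X and Y
Mixed NE: P1 plays (A: 0.8525, B: 0.1475), P2 plays (X: 0.1475, Y: 0.8525)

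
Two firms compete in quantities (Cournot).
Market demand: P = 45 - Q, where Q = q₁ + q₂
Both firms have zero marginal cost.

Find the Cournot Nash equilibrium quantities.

q₁* = q₂* = 15.0; P* = 15.0

Work:
Profit: π_i = P·q_i = (a - q_i - q_j)·q_i
FOC: ∂π_i/∂q_i = a - 2q_i - q_j = 0
Reaction function: q_i = (45 - q_j)/2
Symmetry: q* = 45/3 = 15.0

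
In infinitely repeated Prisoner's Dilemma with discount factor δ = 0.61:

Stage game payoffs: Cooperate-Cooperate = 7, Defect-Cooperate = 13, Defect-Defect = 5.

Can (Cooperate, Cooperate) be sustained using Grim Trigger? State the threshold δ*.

δ* = 0.75; since δ = 0.61 < 0.75, cooperation cannot be sustained

Work:
For Grim Trigger:
Cooperate forever: 7/(1-δ)
Defect then punished: 13 + 5·δ/(1-δ)
Need: 7/(1-δ) ≥ 13 + 5·δ/(1-δ)
Solving: δ ≥ (T-R)/(T-P) = (13-7)/(13-5) = 0.75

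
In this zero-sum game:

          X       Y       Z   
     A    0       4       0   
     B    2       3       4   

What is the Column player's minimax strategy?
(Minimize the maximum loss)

Column should play X, value = 2

Work:
Column player minimizes Row's maximum payoff:
Column X: max payoff to Row = 2
Column Y: max payoff to Row = 4
Column Z: max payoff to Row = 4
Minimum is 2, achieved by column X.
Minimax strategy: X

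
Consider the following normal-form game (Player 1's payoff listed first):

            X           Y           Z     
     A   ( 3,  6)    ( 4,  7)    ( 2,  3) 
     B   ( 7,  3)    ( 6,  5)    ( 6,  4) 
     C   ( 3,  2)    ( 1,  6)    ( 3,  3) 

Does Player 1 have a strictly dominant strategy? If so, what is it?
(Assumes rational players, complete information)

Yes, Player 1's strictly dominant strategy is B

Work:
A strategy strictly dominates another if it gives a strictly higher payoff against every opponent action. Compare each pair of P1's strategies column-by-column:
  A vs B: [3 vs 7, 4 vs 6, 2 vs 6] → A does not strictly dominate B (column X: 3 ≤ 7)
  A vs C: [3 vs 3, 4 vs 1, 2 vs 3] → A does not strictly dominate C (column X: 3 ≤ 3)
  B vs A: [7 vs 3, 6 vs 4, 6 vs 2] → B strictly dominates A
  B vs C: [7 vs 3, 6 vs 1, 6 vs 3] → B strictly dominates C
  C vs A: [3 vs 3, 1 vs 4, 3 vs 2] → C does not strictly dominate A (column X: 3 ≤ 3)
  C vs B: [3 vs 7, 1 vs 6, 3 vs 6] → C does not strictly dominate B (column X: 3 ≤ 7)
B strictly dominates every other strategy → strictly dominant.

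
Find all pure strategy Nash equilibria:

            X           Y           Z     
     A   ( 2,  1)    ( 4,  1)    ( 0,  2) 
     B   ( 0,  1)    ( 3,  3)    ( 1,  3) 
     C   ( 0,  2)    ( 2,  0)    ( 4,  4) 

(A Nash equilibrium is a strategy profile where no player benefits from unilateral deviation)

Nash equilibrium: (C, Z)

Work:
Best responses:
  P1 vs X: payoffs [2, 0, 0] → best response A (payoff 2)
  P1 vs Y: payoffs [4, 3, 2] → best response A (payoff 4)
  P1 vs Z: payoffs [0, 1, 4] → best response C (payoff 4)
  P2 vs A: payoffs [1, 1, 2] → best response Z (payoff 2)
  P2 vs B: payoffs [1, 3, 3] → best response Y/Z (payoff 3)
  P2 vs C: payoffs [2, 0, 4] → best response Z (payoff 4)
Mutual best responses: (C,Z) → Nash equilibria.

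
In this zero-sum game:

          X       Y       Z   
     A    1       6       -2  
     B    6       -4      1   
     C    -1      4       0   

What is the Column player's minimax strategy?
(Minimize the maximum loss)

Column should play Z, value = 1

Work:
Column player minimizes Row's maximum payoff:
Column X: max payoff to Row = 6
Column Y: max payoff to Row = 6
Column Z: max payoff to Row = 1
Minimum is 1, achieved by column Z.
Minimax strategy: Z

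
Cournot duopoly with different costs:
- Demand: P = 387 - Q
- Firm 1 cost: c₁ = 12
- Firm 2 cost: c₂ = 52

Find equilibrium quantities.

q₁* = 138.33, q₂* = 98.33

Work:
Reaction: q₁ = (387 - 12 - q₂)/2
Reaction: q₂ = (387 - 52 - q₁)/2
Solve simultaneously:
q₁* = (387 - 2×12 + 52)/3 = 138.33
q₂* = (387 - 2×52 + 12)/3 = 98.33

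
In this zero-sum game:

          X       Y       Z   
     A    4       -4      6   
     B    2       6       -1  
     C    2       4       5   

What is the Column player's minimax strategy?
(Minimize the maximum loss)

Column should play X, value = 4

Work:
Column player minimizes Row's maximum payoff:
Column X: max payoff to Row = 4
Column Y: max payoff to Row = 6
Column Z: max payoff to Row = 6
Minimum is 4, achieved by column X.
Minimax strategy: X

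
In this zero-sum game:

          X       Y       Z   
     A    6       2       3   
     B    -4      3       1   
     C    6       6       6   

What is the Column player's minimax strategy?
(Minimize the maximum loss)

Column should play X or Y or Z (all achieve the minimum), value = 6

Work:
Column player minimizes Row's maximum payoff:
Column X: max payoff to Row = 6
Column Y: max payoff to Row = 6
Column Z: max payoff to Row = 6
Minimum is 6, achieved by columns X, Y, Z (tied).
Each of X or Y or Z is a minimax strategy.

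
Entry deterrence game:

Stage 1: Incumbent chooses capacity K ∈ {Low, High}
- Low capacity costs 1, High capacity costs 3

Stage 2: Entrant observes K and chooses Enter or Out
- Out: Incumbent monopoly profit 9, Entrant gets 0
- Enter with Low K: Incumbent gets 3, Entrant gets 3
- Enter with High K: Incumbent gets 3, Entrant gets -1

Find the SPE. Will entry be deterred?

SPE: (High, Enter|Low, Out|High); Entry deterred. Incumbent net profit = 6

Work:
After Low K: Entrant enters (3 > 0)
After High K: Entrant stays out (-1 < 0)
Incumbent: Low → 3−1=2, High → 9−3=6
Incumbent chooses High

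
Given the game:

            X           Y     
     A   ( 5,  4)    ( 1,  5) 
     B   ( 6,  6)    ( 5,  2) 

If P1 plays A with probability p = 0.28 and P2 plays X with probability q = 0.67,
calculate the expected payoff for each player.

E[P1] = 5.1128, E[P2] = 4.582

Work:
E[P1] = p·q·π₁(A,X) + p·(1-q)·π₁(A,Y) + (1-p)·q·π₁(B,X) + (1-p)·(1-q)·π₁(B,Y)
= 0.28·0.67·5 + 0.28·0.33·1 + 0.72·0.67·6 + 0.72·0.33·5
= 5.1128

E[P2] = 4.582 (similar calculation)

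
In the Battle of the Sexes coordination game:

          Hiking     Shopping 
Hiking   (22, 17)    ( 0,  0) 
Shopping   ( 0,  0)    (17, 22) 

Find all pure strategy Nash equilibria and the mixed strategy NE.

Pure NE: (Hiking, Hiking) and (Shopping, Shopping); Mixed NE: p = 0.5641, q = 0.4359

Work:
Check pure NE:
(Hiking, Hiking): (22, 17) - no unilateral deviation beneficial
(Shopping, Shopping): (17, 22) - no unilateral deviation beneficial
Mixed NE: P1 plays Hiking with p = 0.5641, P2 plays Hiking with q = 0.4359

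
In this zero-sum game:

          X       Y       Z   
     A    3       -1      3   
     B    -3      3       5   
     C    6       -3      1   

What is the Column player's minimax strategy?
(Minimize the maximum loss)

Column should play Y, value = 3

Work:
Column player minimizes Row's maximum payoff:
Column X: max payoff to Row = 6
Column Y: max payoff to Row = 3
Column Z: max payoff to Row = 5
Minimum is 3, achieved by column Y.
Minimax strategy: Y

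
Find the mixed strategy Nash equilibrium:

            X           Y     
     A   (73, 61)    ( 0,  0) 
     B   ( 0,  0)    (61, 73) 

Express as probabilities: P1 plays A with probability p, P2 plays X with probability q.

p = 0.5448, q = 0.4552

Work:
Find probabilities that make opponent indifferent:
P2 chooses q to make P1 indifferent between A and B
P1 chooses p to make P2 indifferent between X and Y
Mixed NE: P1 plays (A: 0.5448, B: 0.4552), P2 plays (X: 0.4552, Y: 0.5448)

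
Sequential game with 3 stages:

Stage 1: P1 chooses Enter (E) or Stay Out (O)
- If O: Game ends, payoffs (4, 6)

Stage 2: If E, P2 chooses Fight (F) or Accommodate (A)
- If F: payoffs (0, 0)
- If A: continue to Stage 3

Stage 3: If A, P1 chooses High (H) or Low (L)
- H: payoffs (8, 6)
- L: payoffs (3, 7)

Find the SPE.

SPE: (E, A, H); Outcome (8, 6)

Work:
Stage 3: P1 chooses H (8 vs 3)
Stage 2: P2: F->0, A->6 (anticipating H). Choose A
Stage 1: P1: O->4, E->8 (anticipating A, H). Choose E
SPE path: E -> A -> H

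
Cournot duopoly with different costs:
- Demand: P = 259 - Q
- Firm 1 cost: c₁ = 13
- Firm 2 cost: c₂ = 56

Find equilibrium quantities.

q₁* = 96.33, q₂* = 53.33

Work:
Reaction: q₁ = (259 - 13 - q₂)/2
Reaction: q₂ = (259 - 56 - q₁)/2
Solve simultaneously:
q₁* = (259 - 2×13 + 56)/3 = 96.33
q₂* = (259 - 2×56 + 13)/3 = 53.33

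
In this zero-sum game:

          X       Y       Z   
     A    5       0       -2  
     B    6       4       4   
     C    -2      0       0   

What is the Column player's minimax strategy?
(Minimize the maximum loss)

Column should play Y or Z (all achieve the minimum), value = 4

Work:
Column player minimizes Row's maximum payoff:
Column X: max payoff to Row = 6
Column Y: max payoff to Row = 4
Column Z: max payoff to Row = 4
Minimum is 4, achieved by columns Y, Z (tied).
Each of Y or Z is a minimax strategy.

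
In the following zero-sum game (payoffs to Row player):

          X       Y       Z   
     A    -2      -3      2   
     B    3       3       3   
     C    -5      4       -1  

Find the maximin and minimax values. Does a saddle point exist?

Maximin = 3, Minimax = 3, Saddle: True

Work:
Row minimums: [-3, 3, -5] → maximin = 3
Column maximums: [3, 4, 3] → minimax = 3
Saddle point exists! Game value = 3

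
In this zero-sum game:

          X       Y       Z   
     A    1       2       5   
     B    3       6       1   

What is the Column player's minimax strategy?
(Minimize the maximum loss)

Column should play X, value = 3

Work:
Column player minimizes Row's maximum payoff:
Column X: max payoff to Row = 3
Column Y: max payoff to Row = 6
Column Z: max payoff to Row = 5
Minimum is 3, achieved by column X.
Minimax strategy: X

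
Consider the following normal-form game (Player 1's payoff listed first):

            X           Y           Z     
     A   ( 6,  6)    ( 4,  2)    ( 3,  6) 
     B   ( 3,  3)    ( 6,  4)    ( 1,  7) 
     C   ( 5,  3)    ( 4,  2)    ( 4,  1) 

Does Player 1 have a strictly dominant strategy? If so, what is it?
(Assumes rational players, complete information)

No strictly dominant strategy exists for Player 1

Work:
A strategy strictly dominates another if it gives a strictly higher payoff against every opponent action. Compare each pair of P1's strategies column-by-column:
  A vs B: [6 vs 3, 4 vs 6, 3 vs 1] → A does not strictly dominate B (column Y: 4 ≤ 6)
  A vs C: [6 vs 5, 4 vs 4, 3 vs 4] → A does not strictly dominate C (column Y: 4 ≤ 4)
  B vs A: [3 vs 6, 6 vs 4, 1 vs 3] → B does not strictly dominate A (column X: 3 ≤ 6)
  B vs C: [3 vs 5, 6 vs 4, 1 vs 4] → B does not strictly dominate C (column X: 3 ≤ 5)
  C vs A: [5 vs 6, 4 vs 4, 4 vs 3] → C does not strictly dominate A (column X: 5 ≤ 6)
  C vs B: [5 vs 3, 4 vs 6, 4 vs 1] → C does not strictly dominate B (column Y: 4 ≤ 6)
No single strategy strictly dominates all others → no strictly dominant strategy.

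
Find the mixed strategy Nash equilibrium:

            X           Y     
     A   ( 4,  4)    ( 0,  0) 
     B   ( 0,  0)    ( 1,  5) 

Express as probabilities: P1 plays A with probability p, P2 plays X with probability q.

p = 0.5556, q = 0.2

Work:
Find probabilities that make opponent indifferent:
P2 chooses q to make P1 indifferent between A and B
P1 chooses p to make P2 indifferent between X and Y
Mixed NE: P1 plays (A: 0.5556, B: 0.4444), P2 plays (X: 0.2, Y: 0.8)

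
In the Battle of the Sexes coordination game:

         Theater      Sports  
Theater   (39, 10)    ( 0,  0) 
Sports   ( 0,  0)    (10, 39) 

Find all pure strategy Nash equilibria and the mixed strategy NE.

Pure NE: (Theater, Theater) and (Sports, Sports); Mixed NE: p = 0.7959, q = 0.2041

Work:
Check pure NE:
(Theater, Theater): (39, 10) - no unilateral deviation beneficial
(Sports, Sports): (10, 39) - no unilateral deviation beneficial
Mixed NE: P1 plays Theater with p = 0.7959, P2 plays Theater with q = 0.2041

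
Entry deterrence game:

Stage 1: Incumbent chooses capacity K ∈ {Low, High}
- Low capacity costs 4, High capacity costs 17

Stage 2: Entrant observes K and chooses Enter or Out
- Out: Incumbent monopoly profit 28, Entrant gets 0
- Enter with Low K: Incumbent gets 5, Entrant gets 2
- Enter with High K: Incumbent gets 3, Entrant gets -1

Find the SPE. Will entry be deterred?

SPE: (High, Enter|Low, Out|High); Entry deterred. Incumbent net profit = 11

Work:
After Low K: Entrant enters (2 > 0)
After High K: Entrant stays out (-1 < 0)
Incumbent: Low → 5−4=1, High → 28−17=11
Incumbent chooses High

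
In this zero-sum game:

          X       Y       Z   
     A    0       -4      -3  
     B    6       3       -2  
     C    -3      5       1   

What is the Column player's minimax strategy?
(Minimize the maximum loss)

Column should play Z, value = 1

Work:
Column player minimizes Row's maximum payoff:
Column X: max payoff to Row = 6
Column Y: max payoff to Row = 5
Column Z: max payoff to Row = 1
Minimum is 1, achieved by column Z.
Minimax strategy: Z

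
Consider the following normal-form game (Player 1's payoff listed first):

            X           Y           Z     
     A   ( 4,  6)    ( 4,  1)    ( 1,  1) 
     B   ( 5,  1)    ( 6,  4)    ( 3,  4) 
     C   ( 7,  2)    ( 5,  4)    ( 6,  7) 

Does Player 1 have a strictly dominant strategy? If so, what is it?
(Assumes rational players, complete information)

No strictly dominant strategy exists for Player 1

Work:
A strategy strictly dominates another if it gives a strictly higher payoff against every opponent action. Compare each pair of P1's strategies column-by-column:
  A vs B: [4 vs 5, 4 vs 6, 1 vs 3] → A does not strictly dominate B (column X: 4 ≤ 5)
  A vs C: [4 vs 7, 4 vs 5, 1 vs 6] → A does not strictly dominate C (column X: 4 ≤ 7)
  B vs A: [5 vs 4, 6 vs 4, 3 vs 1] → B strictly dominates A
  B vs C: [5 vs 7, 6 vs 5, 3 vs 6] → B does not strictly dominate C (column X: 5 ≤ 7)
  C vs A: [7 vs 4, 5 vs 4, 6 vs 1] → C strictly dominates A
  C vs B: [7 vs 5, 5 vs 6, 6 vs 3] → C does not strictly dominate B (column Y: 5 ≤ 6)
No single strategy strictly dominates all others → no strictly dominant strategy.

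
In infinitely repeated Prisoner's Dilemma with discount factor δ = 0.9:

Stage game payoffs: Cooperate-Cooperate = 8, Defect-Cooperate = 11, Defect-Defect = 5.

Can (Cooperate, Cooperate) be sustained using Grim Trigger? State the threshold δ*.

δ* = 0.5; since δ = 0.9 ≥ 0.5, cooperation can be sustained

Work:
For Grim Trigger:
Cooperate forever: 8/(1-δ)
Defect then punished: 11 + 5·δ/(1-δ)
Need: 8/(1-δ) ≥ 11 + 5·δ/(1-δ)
Solving: δ ≥ (T-R)/(T-P) = (11-8)/(11-5) = 0.5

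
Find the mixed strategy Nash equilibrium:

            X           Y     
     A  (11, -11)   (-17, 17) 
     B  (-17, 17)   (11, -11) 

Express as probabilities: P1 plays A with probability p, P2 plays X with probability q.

p = 0.5, q = 0.5

Work:
Find probabilities that make opponent indifferent:
P2 chooses q to make P1 indifferent between A and B
P1 chooses p to make P2 indifferent between X and Y
Mixed NE: P1 plays (A: 0.5, B: 0.5), P2 plays (X: 0.5, Y: 0.5)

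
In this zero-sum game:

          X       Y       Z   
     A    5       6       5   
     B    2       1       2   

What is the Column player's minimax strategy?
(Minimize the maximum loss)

Column should play X or Z (all achieve the minimum), value = 5

Work:
Column player minimizes Row's maximum payoff:
Column X: max payoff to Row = 5
Column Y: max payoff to Row = 6
Column Z: max payoff to Row = 5
Minimum is 5, achieved by columns X, Z (tied).
Each of X or Z is a minimax strategy.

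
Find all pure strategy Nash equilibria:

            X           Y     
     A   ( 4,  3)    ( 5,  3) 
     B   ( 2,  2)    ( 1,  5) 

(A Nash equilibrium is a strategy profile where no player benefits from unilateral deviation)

Nash equilibrium: (A, X), (A, Y)

Work:
Best responses:
  P1 vs X: payoffs [4, 2] → best response A (payoff 4)
  P1 vs Y: payoffs [5, 1] → best response A (payoff 5)
  P2 vs A: payoffs [3, 3] → best response X/Y (payoff 3)
  P2 vs B: payoffs [2, 5] → best response Y (payoff 5)
Mutual best responses: (A,X), (A,Y) → Nash equilibria.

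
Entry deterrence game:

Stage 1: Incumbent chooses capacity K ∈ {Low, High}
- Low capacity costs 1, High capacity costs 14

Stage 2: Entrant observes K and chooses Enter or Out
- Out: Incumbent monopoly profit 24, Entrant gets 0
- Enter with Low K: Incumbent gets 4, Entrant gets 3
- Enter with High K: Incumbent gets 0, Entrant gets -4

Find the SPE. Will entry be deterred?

SPE: (High, Enter|Low, Out|High); Entry deterred. Incumbent net profit = 10

Work:
After Low K: Entrant enters (3 > 0)
After High K: Entrant stays out (-4 < 0)
Incumbent: Low → 4−1=3, High → 24−14=10
Incumbent chooses High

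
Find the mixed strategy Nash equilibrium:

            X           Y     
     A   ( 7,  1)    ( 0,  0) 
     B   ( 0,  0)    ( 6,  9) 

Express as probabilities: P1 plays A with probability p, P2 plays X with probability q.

p = 0.9, q = 0.4615

Work:
Find probabilities that make opponent indifferent:
P2 chooses q to make P1 indifferent between A and B
P1 chooses p to make P2 indifferent between X and Y
Mixed NE: P1 plays (A: 0.9, B: 0.1), P2 plays (X: 0.4615, Y: 0.5385)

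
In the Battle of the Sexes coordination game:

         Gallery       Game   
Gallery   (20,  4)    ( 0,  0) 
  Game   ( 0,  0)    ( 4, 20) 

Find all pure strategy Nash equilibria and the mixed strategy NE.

Pure NE: (Gallery, Gallery) and (Game, Game); Mixed NE: p = 0.8333, q = 0.1667

Work:
Check pure NE:
(Gallery, Gallery): (20, 4) - no unilateral deviation beneficial
(Game, Game): (4, 20) - no unilateral deviation beneficial
Mixed NE: P1 plays Gallery with p = 0.8333, P2 plays Gallery with q = 0.1667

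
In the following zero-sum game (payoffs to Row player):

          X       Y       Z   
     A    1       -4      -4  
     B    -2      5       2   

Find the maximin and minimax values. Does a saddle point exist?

Maximin = -2, Minimax = 1, Saddle: False

Work:
Row minimums: [-4, -2] → maximin = -2
Column maximums: [1, 5, 2] → minimax = 1
No saddle point (maximin ≠ minimax). Mixed strategy needed.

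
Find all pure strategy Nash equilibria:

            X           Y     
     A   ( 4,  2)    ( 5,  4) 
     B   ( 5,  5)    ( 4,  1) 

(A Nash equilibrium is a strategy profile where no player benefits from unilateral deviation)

Nash equilibrium: (A, Y), (B, X)

Work:
Best responses:
  P1 vs X: payoffs [4, 5] → best response B (payoff 5)
  P1 vs Y: payoffs [5, 4] → best response A (payoff 5)
  P2 vs A: payoffs [2, 4] → best response Y (payoff 4)
  P2 vs B: payoffs [5, 1] → best response X (payoff 5)
Mutual best responses: (A,Y), (B,X) → Nash equilibria.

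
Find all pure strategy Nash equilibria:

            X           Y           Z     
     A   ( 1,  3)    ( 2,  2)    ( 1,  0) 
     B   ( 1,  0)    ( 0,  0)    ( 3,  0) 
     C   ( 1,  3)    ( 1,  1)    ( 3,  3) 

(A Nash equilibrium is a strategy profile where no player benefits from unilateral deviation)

Nash equilibrium: (A, X), (B, X), (B, Z), (C, X), (C, Z)

Work:
Best responses:
  P1 vs X: payoffs [1, 1, 1] → best response A/B/C (payoff 1)
  P1 vs Y: payoffs [2, 0, 1] → best response A (payoff 2)
  P1 vs Z: payoffs [1, 3, 3] → best response B/C (payoff 3)
  P2 vs A: payoffs [3, 2, 0] → best response X (payoff 3)
  P2 vs B: payoffs [0, 0, 0] → best response X/Y/Z (payoff 0)
  P2 vs C: payoffs [3, 1, 3] → best response X/Z (payoff 3)
Mutual best responses: (A,X), (B,X), (B,Z), (C,X), (C,Z) → Nash equilibria.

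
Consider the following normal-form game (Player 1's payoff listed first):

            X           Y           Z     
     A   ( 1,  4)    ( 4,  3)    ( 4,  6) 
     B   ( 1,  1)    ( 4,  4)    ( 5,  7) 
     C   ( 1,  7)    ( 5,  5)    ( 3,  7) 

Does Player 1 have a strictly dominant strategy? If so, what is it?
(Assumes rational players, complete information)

No strictly dominant strategy exists for Player 1

Work:
A strategy strictly dominates another if it gives a strictly higher payoff against every opponent action. Compare each pair of P1's strategies column-by-column:
  A vs B: [1 vs 1, 4 vs 4, 4 vs 5] → A does not strictly dominate B (column X: 1 ≤ 1)
  A vs C: [1 vs 1, 4 vs 5, 4 vs 3] → A does not strictly dominate C (column X: 1 ≤ 1)
  B vs A: [1 vs 1, 4 vs 4, 5 vs 4] → B does not strictly dominate A (column X: 1 ≤ 1)
  B vs C: [1 vs 1, 4 vs 5, 5 vs 3] → B does not strictly dominate C (column X: 1 ≤ 1)
  C vs A: [1 vs 1, 5 vs 4, 3 vs 4] → C does not strictly dominate A (column X: 1 ≤ 1)
  C vs B: [1 vs 1, 5 vs 4, 3 vs 5] → C does not strictly dominate B (column X: 1 ≤ 1)
No single strategy strictly dominates all others → no strictly dominant strategy.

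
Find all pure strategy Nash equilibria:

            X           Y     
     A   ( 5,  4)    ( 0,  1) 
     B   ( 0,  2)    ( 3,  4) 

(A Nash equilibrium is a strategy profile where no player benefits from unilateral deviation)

Nash equilibrium: (A, X), (B, Y)

Work:
Best responses:
  P1 vs X: payoffs [5, 0] → best response A (payoff 5)
  P1 vs Y: payoffs [0, 3] → best response B (payoff 3)
  P2 vs A: payoffs [4, 1] → best response X (payoff 4)
  P2 vs B: payoffs [2, 4] → best response Y (payoff 4)
Mutual best responses: (A,X), (B,Y) → Nash equilibria.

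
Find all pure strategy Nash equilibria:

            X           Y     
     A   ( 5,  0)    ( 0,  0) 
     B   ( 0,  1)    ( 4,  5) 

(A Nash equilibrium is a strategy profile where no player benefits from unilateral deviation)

Nash equilibrium: (A, X), (B, Y)

Work:
Best responses:
  P1 vs X: payoffs [5, 0] → best response A (payoff 5)
  P1 vs Y: payoffs [0, 4] → best response B (payoff 4)
  P2 vs A: payoffs [0, 0] → best response X/Y (payoff 0)
  P2 vs B: payoffs [1, 5] → best response Y (payoff 5)
Mutual best responses: (A,X), (B,Y) → Nash equilibria.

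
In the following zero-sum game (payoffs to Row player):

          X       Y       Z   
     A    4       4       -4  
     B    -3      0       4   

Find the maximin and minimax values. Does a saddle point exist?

Maximin = -3, Minimax = 4, Saddle: False

Work:
Row minimums: [-4, -3] → maximin = -3
Column maximums: [4, 4, 4] → minimax = 4
No saddle point (maximin ≠ minimax). Mixed strategy needed.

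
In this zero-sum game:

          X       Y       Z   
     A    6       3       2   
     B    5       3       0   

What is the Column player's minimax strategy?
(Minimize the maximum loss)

Column should play Z, value = 2

Work:
Column player minimizes Row's maximum payoff:
Column X: max payoff to Row = 6
Column Y: max payoff to Row = 3
Column Z: max payoff to Row = 2
Minimum is 2, achieved by column Z.
Minimax strategy: Z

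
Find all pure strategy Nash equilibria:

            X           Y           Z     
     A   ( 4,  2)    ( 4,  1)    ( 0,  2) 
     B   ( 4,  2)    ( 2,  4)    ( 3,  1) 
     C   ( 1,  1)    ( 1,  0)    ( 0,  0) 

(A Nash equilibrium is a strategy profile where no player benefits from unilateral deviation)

Nash equilibrium: (A, X)

Work:
Best responses:
  P1 vs X: payoffs [4, 4, 1] → best response A/B (payoff 4)
  P1 vs Y: payoffs [4, 2, 1] → best response A (payoff 4)
  P1 vs Z: payoffs [0, 3, 0] → best response B (payoff 3)
  P2 vs A: payoffs [2, 1, 2] → best response X/Z (payoff 2)
  P2 vs B: payoffs [2, 4, 1] → best response Y (payoff 4)
  P2 vs C: payoffs [1, 0, 0] → best response X (payoff 1)
Mutual best responses: (A,X) → Nash equilibria.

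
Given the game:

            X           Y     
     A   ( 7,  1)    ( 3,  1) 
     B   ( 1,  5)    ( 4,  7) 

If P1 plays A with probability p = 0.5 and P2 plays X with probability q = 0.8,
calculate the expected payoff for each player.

E[P1] = 3.9, E[P2] = 3.2

Work:
E[P1] = p·q·π₁(A,X) + p·(1-q)·π₁(A,Y) + (1-p)·q·π₁(B,X) + (1-p)·(1-q)·π₁(B,Y)
= 0.5·0.8·7 + 0.5·0.2·3 + 0.5·0.8·1 + 0.5·0.2·4
= 3.9

E[P2] = 3.2 (similar calculation)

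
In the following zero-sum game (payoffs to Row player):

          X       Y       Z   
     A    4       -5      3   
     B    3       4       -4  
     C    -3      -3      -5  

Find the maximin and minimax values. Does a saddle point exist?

Maximin = -4, Minimax = 3, Saddle: False

Work:
Row minimums: [-5, -4, -5] → maximin = -4
Column maximums: [4, 4, 3] → minimax = 3
No saddle point (maximin ≠ minimax). Mixed strategy needed.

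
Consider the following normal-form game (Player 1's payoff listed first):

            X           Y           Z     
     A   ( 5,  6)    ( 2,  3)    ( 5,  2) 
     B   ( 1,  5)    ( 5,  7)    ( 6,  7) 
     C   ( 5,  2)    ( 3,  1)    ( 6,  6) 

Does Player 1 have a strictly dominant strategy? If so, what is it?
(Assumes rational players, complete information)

No strictly dominant strategy exists for Player 1

Work:
A strategy strictly dominates another if it gives a strictly higher payoff against every opponent action. Compare each pair of P1's strategies column-by-column:
  A vs B: [5 vs 1, 2 vs 5, 5 vs 6] → A does not strictly dominate B (column Y: 2 ≤ 5)
  A vs C: [5 vs 5, 2 vs 3, 5 vs 6] → A does not strictly dominate C (column X: 5 ≤ 5)
  B vs A: [1 vs 5, 5 vs 2, 6 vs 5] → B does not strictly dominate A (column X: 1 ≤ 5)
  B vs C: [1 vs 5, 5 vs 3, 6 vs 6] → B does not strictly dominate C (column X: 1 ≤ 5)
  C vs A: [5 vs 5, 3 vs 2, 6 vs 5] → C does not strictly dominate A (column X: 5 ≤ 5)
  C vs B: [5 vs 1, 3 vs 5, 6 vs 6] → C does not strictly dominate B (column Y: 3 ≤ 5)
No single strategy strictly dominates all others → no strictly dominant strategy.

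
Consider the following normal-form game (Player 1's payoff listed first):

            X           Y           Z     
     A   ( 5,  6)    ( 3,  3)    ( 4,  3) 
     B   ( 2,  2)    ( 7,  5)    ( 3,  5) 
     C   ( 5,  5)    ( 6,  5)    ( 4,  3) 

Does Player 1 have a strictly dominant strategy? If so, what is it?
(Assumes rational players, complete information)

No strictly dominant strategy exists for Player 1

Work:
A strategy strictly dominates another if it gives a strictly higher payoff against every opponent action. Compare each pair of P1's strategies column-by-column:
  A vs B: [5 vs 2, 3 vs 7, 4 vs 3] → A does not strictly dominate B (column Y: 3 ≤ 7)
  A vs C: [5 vs 5, 3 vs 6, 4 vs 4] → A does not strictly dominate C (column X: 5 ≤ 5)
  B vs A: [2 vs 5, 7 vs 3, 3 vs 4] → B does not strictly dominate A (column X: 2 ≤ 5)
  B vs C: [2 vs 5, 7 vs 6, 3 vs 4] → B does not strictly dominate C (column X: 2 ≤ 5)
  C vs A: [5 vs 5, 6 vs 3, 4 vs 4] → C does not strictly dominate A (column X: 5 ≤ 5)
  C vs B: [5 vs 2, 6 vs 7, 4 vs 3] → C does not strictly dominate B (column Y: 6 ≤ 7)
No single strategy strictly dominates all others → no strictly dominant strategy.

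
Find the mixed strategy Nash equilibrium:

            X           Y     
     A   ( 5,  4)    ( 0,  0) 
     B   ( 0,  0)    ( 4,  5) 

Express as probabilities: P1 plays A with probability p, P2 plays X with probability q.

p = 0.5556, q = 0.4444

Work:
Find probabilities that make opponent indifferent:
P2 chooses q to make P1 indifferent between A and B
P1 chooses p to make P2 indifferent between X and Y
Mixed NE: P1 plays (A: 0.5556, B: 0.4444), P2 plays (X: 0.4444, Y: 0.5556)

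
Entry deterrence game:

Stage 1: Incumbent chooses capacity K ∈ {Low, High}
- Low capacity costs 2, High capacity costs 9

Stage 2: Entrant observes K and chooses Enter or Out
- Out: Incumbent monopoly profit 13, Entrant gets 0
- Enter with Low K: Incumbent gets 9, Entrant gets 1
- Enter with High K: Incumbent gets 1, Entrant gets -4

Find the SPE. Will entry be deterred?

SPE: (Low, Enter|Low, Out|High); Entry not deterred. Incumbent net profit = 7, Entrant gets 1

Work:
After Low K: Entrant enters (1 > 0)
After High K: Entrant stays out (-4 < 0)
Incumbent: Low → 9−2=7, High → 13−9=4
Incumbent chooses Low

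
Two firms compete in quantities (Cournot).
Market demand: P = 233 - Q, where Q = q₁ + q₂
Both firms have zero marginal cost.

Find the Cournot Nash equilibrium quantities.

q₁* = q₂* = 77.67; P* = 77.67

Work:
Profit: π_i = P·q_i = (a - q_i - q_j)·q_i
FOC: ∂π_i/∂q_i = a - 2q_i - q_j = 0
Reaction function: q_i = (233 - q_j)/2
Symmetry: q* = 233/3 = 77.67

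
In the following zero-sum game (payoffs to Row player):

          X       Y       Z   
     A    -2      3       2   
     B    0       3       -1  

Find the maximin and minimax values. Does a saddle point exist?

Maximin = -1, Minimax = 0, Saddle: False

Work:
Row minimums: [-2, -1] → maximin = -1
Column maximums: [0, 3, 2] → minimax = 0
No saddle point (maximin ≠ minimax). Mixed strategy needed.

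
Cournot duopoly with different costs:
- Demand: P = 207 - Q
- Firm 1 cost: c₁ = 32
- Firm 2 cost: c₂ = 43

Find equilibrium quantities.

q₁* = 62.0, q₂* = 51.0

Work:
Reaction: q₁ = (207 - 32 - q₂)/2
Reaction: q₂ = (207 - 43 - q₁)/2
Solve simultaneously:
q₁* = (207 - 2×32 + 43)/3 = 62.0
q₂* = (207 - 2×43 + 32)/3 = 51.0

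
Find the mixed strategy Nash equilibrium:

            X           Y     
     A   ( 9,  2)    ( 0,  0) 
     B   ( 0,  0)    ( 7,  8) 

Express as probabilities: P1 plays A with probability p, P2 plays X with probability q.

p = 0.8, q = 0.4375

Work:
Find probabilities that make opponent indifferent:
P2 chooses q to make P1 indifferent between A and B
P1 chooses p to make P2 indifferent between X and Y
Mixed NE: P1 plays (A: 0.8, B: 0.2), P2 plays (X: 0.4375, Y: 0.5625)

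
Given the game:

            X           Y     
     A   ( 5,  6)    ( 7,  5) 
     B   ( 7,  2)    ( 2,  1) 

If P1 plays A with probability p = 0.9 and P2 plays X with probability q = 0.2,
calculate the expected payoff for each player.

E[P1] = 6.24, E[P2] = 4.8

Work:
E[P1] = p·q·π₁(A,X) + p·(1-q)·π₁(A,Y) + (1-p)·q·π₁(B,X) + (1-p)·(1-q)·π₁(B,Y)
= 0.9·0.2·5 + 0.9·0.8·7 + 0.1·0.2·7 + 0.1·0.8·2
= 6.24

E[P2] = 4.8 (similar calculation)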